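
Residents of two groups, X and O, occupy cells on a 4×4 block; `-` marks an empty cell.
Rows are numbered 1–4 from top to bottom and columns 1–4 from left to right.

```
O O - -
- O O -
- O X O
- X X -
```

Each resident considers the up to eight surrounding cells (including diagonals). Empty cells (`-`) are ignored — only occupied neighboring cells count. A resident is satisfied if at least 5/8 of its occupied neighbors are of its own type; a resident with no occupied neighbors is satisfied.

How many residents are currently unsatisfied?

4

Row 1: (1,1)O 2/2 ok · (1,2)O 3/3 ok
Row 2: (2,2)O 4/5 ok · (2,3)O 4/5 ok
Row 3: (3,2)O 2/5 unhappy · (3,3)X 2/6 unhappy · (3,4)O 1/3 unhappy
Row 4: (4,2)X 2/3 ok · (4,3)X 2/4 unhappy
Unsatisfied: (3,2), (3,3), (3,4), (4,3) — 4 in total.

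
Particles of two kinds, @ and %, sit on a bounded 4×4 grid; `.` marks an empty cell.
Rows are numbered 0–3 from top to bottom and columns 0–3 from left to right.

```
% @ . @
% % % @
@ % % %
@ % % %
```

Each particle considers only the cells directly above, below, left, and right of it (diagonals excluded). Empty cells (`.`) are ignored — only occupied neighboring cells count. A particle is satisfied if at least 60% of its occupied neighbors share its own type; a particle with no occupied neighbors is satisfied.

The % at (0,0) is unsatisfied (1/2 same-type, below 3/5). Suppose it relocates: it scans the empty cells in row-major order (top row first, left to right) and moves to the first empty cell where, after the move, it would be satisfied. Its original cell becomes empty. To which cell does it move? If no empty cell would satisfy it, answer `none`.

Vacating (0,0). Empty cells in order:
  (0,2): 1/3 same-type → still unsatisfied.

none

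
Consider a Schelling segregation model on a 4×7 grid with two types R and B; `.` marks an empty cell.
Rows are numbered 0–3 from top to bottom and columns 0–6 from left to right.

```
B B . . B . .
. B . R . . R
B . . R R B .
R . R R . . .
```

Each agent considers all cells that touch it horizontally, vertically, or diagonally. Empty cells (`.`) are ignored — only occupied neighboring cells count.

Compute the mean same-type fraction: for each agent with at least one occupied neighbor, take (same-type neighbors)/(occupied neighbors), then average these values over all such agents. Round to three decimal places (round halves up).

(0,0)B 2/2
(0,1)B 2/2
(0,4)B 0/1
(1,1)B 3/3
(1,3)R 2/3
(1,6)R 0/1
(2,0)B 1/2
(2,3)R 4/4
(2,4)R 3/4
(2,5)B 0/2
(3,0)R 0/1
(3,2)R 2/2
(3,3)R 3/3
Sum over 13 agents: 2/2 + 2/2 + 0/1 + 3/3 + 2/3 + 0/1 + 1/2 + 4/4 + 3/4 + 0/2 + 0/1 + 2/2 + 3/3 = 95/12; mean = 95/12 ÷ 13 = 95/156 = 0.608974… → 0.609.

0.609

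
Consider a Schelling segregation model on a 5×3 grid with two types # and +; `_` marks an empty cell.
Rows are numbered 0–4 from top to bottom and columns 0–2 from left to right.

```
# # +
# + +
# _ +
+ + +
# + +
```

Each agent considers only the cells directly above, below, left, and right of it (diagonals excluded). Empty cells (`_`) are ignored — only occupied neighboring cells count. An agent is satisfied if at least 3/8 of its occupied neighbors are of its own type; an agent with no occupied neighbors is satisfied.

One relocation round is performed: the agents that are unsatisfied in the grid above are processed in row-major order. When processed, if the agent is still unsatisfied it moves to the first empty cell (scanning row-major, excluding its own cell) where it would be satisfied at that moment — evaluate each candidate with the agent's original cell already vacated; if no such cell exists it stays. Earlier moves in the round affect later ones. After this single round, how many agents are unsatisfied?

Initially unsatisfied (in order): (0,1), (1,1), (3,0), (4,0).
  (0,1): no empty cell satisfies it; stays.
  (1,1) → (2,1).
  (3,0) → (1,1).
  (4,0) → (3,0).
Resulting grid:
# # +
# + +
# + +
# + +
_ + +
Unsatisfied now: (0,1).

1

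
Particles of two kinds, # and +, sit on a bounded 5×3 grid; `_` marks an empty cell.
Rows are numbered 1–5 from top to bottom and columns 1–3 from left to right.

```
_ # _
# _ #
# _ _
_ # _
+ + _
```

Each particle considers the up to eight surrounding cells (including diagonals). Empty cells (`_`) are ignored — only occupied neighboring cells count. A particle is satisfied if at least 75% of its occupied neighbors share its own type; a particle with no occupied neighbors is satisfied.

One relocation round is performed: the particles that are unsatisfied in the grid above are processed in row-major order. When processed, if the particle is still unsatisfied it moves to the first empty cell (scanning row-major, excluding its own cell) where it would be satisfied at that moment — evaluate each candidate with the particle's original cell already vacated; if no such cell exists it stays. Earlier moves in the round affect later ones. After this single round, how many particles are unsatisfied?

0

Initially unsatisfied (in order): (4,2), (5,1), (5,2).
  (4,2) → (1,1).
  (5,1): now satisfied by earlier moves; stays.
  (5,2): now satisfied by earlier moves; stays.
Resulting grid:
# # _
# _ #
# _ _
_ _ _
+ + _
All satisfied now.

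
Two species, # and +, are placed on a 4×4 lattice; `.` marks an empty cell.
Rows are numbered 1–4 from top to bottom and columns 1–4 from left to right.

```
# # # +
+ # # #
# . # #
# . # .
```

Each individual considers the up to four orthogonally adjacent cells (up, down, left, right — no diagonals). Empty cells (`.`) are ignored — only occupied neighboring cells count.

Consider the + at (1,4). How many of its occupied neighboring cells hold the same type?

Occupied neighbors of (1,4): (2,4)=#, (1,3)=#.
Same type (+): 0 of 2.

0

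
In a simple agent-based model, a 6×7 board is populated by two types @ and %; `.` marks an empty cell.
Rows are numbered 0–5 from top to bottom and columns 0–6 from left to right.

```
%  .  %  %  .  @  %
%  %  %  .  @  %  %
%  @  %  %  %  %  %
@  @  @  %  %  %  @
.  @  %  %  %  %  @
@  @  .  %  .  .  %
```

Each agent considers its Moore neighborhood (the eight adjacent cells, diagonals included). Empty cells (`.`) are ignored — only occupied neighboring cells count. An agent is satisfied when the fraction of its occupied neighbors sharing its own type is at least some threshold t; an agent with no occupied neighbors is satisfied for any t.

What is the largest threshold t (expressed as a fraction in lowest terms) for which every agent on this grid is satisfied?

(0,0)% 2/2
(0,2)% 3/3
(0,3)% 2/3
(0,5)@ 1/4
(0,6)% 2/3
(1,0)% 3/4
(1,1)% 6/7
(1,2)% 5/6
(1,4)@ 1/6
(1,5)% 5/7
(1,6)% 4/5
(2,0)% 2/5
(2,1)@ 3/8
(2,2)% 4/7
(2,3)% 5/7
(2,4)% 6/7
(2,5)% 6/8
(2,6)% 4/5
(3,0)@ 3/4
(3,1)@ 4/7
(3,2)@ 3/8
(3,3)% 7/8
(3,4)% 8/8
(3,5)% 6/8
(3,6)@ 1/5
(4,1)@ 5/6
(4,2)% 3/7
(4,3)% 5/6
(4,4)% 6/6
(4,5)% 4/6
(4,6)@ 1/4
(5,0)@ 2/2
(5,1)@ 2/3
(5,3)% 3/3
(5,6)% 1/2
The smallest same-type fraction is 1/6 at (1,4), which reduces to 1/6. Any threshold above that leaves this agent unsatisfied.

1/6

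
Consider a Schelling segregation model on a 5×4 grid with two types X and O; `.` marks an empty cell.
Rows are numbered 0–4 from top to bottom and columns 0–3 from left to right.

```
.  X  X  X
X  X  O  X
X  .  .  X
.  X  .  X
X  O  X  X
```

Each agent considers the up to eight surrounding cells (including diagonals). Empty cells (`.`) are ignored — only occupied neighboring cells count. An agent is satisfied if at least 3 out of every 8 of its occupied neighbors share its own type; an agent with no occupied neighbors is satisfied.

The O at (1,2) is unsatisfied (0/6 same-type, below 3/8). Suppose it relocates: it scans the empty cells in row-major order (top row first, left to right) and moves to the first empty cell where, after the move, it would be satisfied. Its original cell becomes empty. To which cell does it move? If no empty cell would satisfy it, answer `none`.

Vacating (1,2). Empty cells in order:
  (0,0): 0/3 same-type → still unsatisfied.
  (2,1): 0/4 same-type → still unsatisfied.
  (2,2): 0/5 same-type → still unsatisfied.
  (3,0): 1/4 same-type → still unsatisfied.
  (3,2): 1/6 same-type → still unsatisfied.

none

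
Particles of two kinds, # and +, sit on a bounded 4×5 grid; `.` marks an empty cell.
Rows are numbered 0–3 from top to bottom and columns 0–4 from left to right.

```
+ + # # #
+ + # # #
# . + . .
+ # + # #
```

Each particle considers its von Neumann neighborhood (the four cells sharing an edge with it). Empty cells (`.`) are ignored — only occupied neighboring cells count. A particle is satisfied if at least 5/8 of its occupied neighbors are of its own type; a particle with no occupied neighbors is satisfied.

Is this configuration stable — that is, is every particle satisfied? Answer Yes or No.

Row 0: (0,0)+ 2/2 satisfied · (0,1)+ 2/3 satisfied · (0,2)# 2/3 satisfied · (0,3)# 3/3 satisfied · (0,4)# 2/2 satisfied
Row 1: (1,0)+ 2/3 satisfied · (1,1)+ 2/3 satisfied · (1,2)# 2/4 not · (1,3)# 3/3 satisfied · (1,4)# 2/2 satisfied
Row 2: (2,0)# 0/2 not · (2,2)+ 1/2 not
Row 3: (3,0)+ 0/2 not · (3,1)# 0/2 not · (3,2)+ 1/3 not · (3,3)# 1/2 not · (3,4)# 1/1 satisfied
For instance (1,2) has only 2/4 same-type neighbors, below 5/8.

No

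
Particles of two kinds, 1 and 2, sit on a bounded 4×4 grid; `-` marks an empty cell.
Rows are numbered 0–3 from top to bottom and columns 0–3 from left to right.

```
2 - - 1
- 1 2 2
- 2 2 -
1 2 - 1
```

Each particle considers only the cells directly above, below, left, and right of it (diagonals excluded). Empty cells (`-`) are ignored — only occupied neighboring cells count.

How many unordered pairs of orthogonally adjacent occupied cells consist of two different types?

4

Scan each occupied cell's neighbors to the right and below so each pair is counted once.
From row 0: 1 unlike of 1 pairs (running 1/1).
From row 1: 2 unlike of 4 pairs (running 3/5).
From row 2: 0 unlike of 2 pairs (running 3/7).
From row 3: 1 unlike of 1 pairs (running 4/8).
Total adjacent occupied pairs: 8; unlike-type pairs: 4.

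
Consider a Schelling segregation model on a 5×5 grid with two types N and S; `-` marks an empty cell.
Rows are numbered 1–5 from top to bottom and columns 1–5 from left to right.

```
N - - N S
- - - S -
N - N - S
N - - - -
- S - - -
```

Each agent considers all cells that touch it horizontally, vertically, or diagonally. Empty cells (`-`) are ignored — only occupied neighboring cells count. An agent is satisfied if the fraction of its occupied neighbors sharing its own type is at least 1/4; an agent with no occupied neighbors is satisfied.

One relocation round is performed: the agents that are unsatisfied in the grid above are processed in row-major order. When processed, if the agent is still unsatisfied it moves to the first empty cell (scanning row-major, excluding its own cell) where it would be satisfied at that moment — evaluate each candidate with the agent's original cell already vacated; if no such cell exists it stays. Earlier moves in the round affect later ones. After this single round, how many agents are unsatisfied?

0

Initially unsatisfied (in order): (1,4), (3,3), (5,2).
  (1,4) → (1,2).
  (3,3) → (1,3).
  (5,2) → (1,4).
Resulting grid:
N N N S S
- - - S -
N - - - S
N - - - -
- - - - -
All satisfied now.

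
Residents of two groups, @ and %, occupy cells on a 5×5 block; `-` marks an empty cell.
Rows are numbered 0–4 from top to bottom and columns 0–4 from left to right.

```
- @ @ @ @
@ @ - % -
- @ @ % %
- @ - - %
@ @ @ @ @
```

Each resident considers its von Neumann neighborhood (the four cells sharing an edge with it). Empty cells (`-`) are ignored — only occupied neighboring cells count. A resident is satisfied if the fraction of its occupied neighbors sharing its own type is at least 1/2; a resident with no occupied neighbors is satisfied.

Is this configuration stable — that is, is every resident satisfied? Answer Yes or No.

Row 0: (0,1)@ 2/2 ok · (0,2)@ 2/2 ok · (0,3)@ 2/3 ok · (0,4)@ 1/1 ok
Row 1: (1,0)@ 1/1 ok · (1,1)@ 3/3 ok · (1,3)% 1/2 ok
Row 2: (2,1)@ 3/3 ok · (2,2)@ 1/2 ok · (2,3)% 2/3 ok · (2,4)% 2/2 ok
Row 3: (3,1)@ 2/2 ok · (3,4)% 1/2 ok
Row 4: (4,0)@ 1/1 ok · (4,1)@ 3/3 ok · (4,2)@ 2/2 ok · (4,3)@ 2/2 ok · (4,4)@ 1/2 ok
All meet the threshold, so the configuration is stable.

Yes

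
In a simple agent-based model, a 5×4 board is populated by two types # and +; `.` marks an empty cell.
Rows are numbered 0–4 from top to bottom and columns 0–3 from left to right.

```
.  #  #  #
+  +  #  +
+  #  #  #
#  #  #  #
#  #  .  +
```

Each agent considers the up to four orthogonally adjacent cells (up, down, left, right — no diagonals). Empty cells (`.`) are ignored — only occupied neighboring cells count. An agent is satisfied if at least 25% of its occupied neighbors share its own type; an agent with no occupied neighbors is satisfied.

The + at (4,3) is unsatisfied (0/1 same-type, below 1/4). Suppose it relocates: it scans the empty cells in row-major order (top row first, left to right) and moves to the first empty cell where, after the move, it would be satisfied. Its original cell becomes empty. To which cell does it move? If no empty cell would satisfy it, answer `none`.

(0,0)

Vacating (4,3). Empty cells in order:
  (0,0): 1/2 same-type → satisfied — stop here.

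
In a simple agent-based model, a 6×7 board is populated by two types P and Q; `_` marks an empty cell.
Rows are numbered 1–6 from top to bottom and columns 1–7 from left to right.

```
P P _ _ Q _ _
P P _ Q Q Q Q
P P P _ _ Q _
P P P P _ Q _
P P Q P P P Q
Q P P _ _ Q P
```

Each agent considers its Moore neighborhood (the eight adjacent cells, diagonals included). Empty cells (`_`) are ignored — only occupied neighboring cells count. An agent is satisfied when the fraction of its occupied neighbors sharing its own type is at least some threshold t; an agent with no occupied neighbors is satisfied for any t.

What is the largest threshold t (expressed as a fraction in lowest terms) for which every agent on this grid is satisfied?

Row 1: (1,1)P 3/3 · (1,2)P 3/3 · (1,5)Q 3/3
Row 2: (2,1)P 5/5 · (2,2)P 6/6 · (2,4)Q 2/3 · (2,5)Q 4/4 · (2,6)Q 4/4 · (2,7)Q 2/2
Row 3: (3,1)P 5/5 · (3,2)P 7/7 · (3,3)P 5/6 · (3,6)Q 4/4
Row 4: (4,1)P 5/5 · (4,2)P 7/8 · (4,3)P 6/7 · (4,4)P 4/5 · (4,6)Q 2/4
Row 5: (5,1)P 4/5 · (5,2)P 6/8 · (5,3)Q 0/7 · (5,4)P 4/5 · (5,5)P 3/5 · (5,6)P 2/5 · (5,7)Q 2/4
Row 6: (6,1)Q 0/3 · (6,2)P 3/5 · (6,3)P 3/4 · (6,6)Q 1/4 · (6,7)P 1/3
The smallest same-type fraction is 0/7 at (5,3), which reduces to 0/1. Any threshold above that leaves this agent unsatisfied.

0/1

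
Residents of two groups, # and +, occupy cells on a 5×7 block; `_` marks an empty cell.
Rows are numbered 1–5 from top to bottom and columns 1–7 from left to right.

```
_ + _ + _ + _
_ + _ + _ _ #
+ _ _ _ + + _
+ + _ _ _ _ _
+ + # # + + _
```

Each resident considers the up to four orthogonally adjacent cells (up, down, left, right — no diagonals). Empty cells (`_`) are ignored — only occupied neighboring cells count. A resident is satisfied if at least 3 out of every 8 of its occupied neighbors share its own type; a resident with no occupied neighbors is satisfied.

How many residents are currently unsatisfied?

0

Row 1: (1,2)+ 1/1 satisfied · (1,4)+ 1/1 satisfied · (1,6)+ 0/0 satisfied
Row 2: (2,2)+ 1/1 satisfied · (2,4)+ 1/1 satisfied · (2,7)# 0/0 satisfied
Row 3: (3,1)+ 1/1 satisfied · (3,5)+ 1/1 satisfied · (3,6)+ 1/1 satisfied
Row 4: (4,1)+ 3/3 satisfied · (4,2)+ 2/2 satisfied
Row 5: (5,1)+ 2/2 satisfied · (5,2)+ 2/3 satisfied · (5,3)# 1/2 satisfied · (5,4)# 1/2 satisfied · (5,5)+ 1/2 satisfied · (5,6)+ 1/1 satisfied
Every one meets the threshold.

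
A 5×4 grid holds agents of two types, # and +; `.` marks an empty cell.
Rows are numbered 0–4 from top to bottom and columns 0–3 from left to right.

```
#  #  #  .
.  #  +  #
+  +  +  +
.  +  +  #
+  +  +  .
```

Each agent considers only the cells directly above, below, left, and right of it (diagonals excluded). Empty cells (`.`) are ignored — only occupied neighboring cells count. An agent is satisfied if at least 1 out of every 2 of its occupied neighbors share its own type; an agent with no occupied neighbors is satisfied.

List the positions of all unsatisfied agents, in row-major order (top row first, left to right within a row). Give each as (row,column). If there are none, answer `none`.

(0,0)# 1/1 ok
(0,1)# 3/3 ok
(0,2)# 1/2 ok
(1,1)# 1/3 unhappy
(1,2)+ 1/4 unhappy
(1,3)# 0/2 unhappy
(2,0)+ 1/1 ok
(2,1)+ 3/4 ok
(2,2)+ 4/4 ok
(2,3)+ 1/3 unhappy
(3,1)+ 3/3 ok
(3,2)+ 3/4 ok
(3,3)# 0/2 unhappy
(4,0)+ 1/1 ok
(4,1)+ 3/3 ok
(4,2)+ 2/2 ok

(1,1), (1,2), (1,3), (2,3), (3,3)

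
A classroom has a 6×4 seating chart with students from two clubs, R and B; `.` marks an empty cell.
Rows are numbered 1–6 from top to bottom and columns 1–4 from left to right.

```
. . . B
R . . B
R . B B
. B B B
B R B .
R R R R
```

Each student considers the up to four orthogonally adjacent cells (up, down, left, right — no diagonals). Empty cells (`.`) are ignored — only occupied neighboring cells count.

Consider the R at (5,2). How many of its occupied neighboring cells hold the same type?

Occupied neighbors of (5,2): (4,2)=B, (6,2)=R, (5,1)=B, (5,3)=B.
Same type (R): 1 of 4.

1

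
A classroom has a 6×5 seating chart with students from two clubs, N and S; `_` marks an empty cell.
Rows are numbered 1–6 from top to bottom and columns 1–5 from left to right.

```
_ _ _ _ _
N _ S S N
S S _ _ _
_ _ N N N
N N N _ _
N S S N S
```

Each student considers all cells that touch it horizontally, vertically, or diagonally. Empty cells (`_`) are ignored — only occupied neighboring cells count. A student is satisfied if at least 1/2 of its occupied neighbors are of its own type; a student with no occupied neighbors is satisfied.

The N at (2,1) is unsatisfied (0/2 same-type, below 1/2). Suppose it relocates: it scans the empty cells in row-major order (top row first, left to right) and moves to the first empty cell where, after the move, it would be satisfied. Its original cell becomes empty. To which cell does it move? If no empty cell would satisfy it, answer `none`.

Vacating (2,1). Empty cells in order:
  (1,1): 0/0 same-type → satisfied — stop here.

(1,1)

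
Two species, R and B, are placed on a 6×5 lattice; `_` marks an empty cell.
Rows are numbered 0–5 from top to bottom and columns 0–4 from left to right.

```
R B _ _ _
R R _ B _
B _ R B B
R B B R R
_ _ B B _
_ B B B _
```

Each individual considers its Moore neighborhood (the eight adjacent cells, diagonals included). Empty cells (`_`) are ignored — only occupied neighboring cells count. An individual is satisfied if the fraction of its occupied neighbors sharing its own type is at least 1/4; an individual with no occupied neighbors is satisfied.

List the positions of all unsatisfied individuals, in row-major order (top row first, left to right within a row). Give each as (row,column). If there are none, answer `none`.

(0,0)R 2/3 satisfied
(0,1)B 0/3 not
(1,0)R 2/4 satisfied
(1,1)R 3/5 satisfied
(1,3)B 2/3 satisfied
(2,0)B 1/4 satisfied
(2,2)R 2/6 satisfied
(2,3)B 3/6 satisfied
(2,4)B 2/4 satisfied
(3,0)R 0/2 not
(3,1)B 3/5 satisfied
(3,2)B 4/6 satisfied
(3,3)R 2/7 satisfied
(3,4)R 1/4 satisfied
(4,2)B 6/7 satisfied
(4,3)B 4/6 satisfied
(5,1)B 2/2 satisfied
(5,2)B 4/4 satisfied
(5,3)B 3/3 satisfied

(0,1), (3,0)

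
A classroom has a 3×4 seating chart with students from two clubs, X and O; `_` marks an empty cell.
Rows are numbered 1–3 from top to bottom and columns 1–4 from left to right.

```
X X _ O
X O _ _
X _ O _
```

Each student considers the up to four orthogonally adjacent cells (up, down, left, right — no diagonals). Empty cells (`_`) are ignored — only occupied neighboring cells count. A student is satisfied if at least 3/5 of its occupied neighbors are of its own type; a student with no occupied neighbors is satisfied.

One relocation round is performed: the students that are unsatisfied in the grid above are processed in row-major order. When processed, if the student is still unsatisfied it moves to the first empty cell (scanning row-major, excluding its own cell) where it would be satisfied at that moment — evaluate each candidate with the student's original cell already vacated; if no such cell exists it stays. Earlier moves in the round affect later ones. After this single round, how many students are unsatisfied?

0

Initially unsatisfied (in order): (1,2), (2,2).
  (1,2): no empty cell satisfies it; stays.
  (2,2) → (2,3).
Resulting grid:
X X _ O
X _ O _
X _ O _
All satisfied now.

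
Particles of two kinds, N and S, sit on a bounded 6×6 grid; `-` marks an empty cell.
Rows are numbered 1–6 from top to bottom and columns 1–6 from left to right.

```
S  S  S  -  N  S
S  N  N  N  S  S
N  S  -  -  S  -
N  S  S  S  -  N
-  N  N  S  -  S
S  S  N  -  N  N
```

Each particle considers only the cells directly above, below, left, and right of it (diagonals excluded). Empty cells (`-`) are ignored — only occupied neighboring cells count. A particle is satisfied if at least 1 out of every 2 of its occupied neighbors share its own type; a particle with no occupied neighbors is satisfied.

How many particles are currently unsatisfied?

Row 1: (1,1)S 2/2 ok · (1,2)S 2/3 ok · (1,3)S 1/2 ok · (1,5)N 0/2 unhappy · (1,6)S 1/2 ok
Row 2: (2,1)S 1/3 unhappy · (2,2)N 1/4 unhappy · (2,3)N 2/3 ok · (2,4)N 1/2 ok · (2,5)S 2/4 ok · (2,6)S 2/2 ok
Row 3: (3,1)N 1/3 unhappy · (3,2)S 1/3 unhappy · (3,5)S 1/1 ok
Row 4: (4,1)N 1/2 ok · (4,2)S 2/4 ok · (4,3)S 2/3 ok · (4,4)S 2/2 ok · (4,6)N 0/1 unhappy
Row 5: (5,2)N 1/3 unhappy · (5,3)N 2/4 ok · (5,4)S 1/2 ok · (5,6)S 0/2 unhappy
Row 6: (6,1)S 1/1 ok · (6,2)S 1/3 unhappy · (6,3)N 1/2 ok · (6,5)N 1/1 ok · (6,6)N 1/2 ok
Unsatisfied: (1,5), (2,1), (2,2), (3,1), (3,2), (4,6), (5,2), (5,6), (6,2) — 9 in total.

9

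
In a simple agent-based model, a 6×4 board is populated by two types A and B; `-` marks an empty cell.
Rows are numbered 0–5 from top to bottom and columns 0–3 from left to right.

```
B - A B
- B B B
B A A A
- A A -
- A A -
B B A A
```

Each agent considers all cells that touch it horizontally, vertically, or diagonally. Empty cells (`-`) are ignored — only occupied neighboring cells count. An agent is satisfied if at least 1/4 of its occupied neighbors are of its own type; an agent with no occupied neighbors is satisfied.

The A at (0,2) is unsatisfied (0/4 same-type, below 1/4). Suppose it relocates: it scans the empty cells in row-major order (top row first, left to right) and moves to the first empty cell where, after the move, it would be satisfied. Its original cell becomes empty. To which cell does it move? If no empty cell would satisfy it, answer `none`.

(1,0)

Vacating (0,2). Empty cells in order:
  (0,1): 0/3 same-type → still unsatisfied.
  (1,0): 1/4 same-type → satisfied — stop here.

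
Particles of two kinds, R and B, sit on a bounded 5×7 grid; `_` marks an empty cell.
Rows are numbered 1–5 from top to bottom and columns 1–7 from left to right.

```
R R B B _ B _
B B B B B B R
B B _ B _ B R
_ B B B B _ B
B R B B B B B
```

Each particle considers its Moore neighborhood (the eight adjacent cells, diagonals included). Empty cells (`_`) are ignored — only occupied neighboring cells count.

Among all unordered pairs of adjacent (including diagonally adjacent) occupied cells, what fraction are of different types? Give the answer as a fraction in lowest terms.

8/35

Scan each occupied cell's neighbors to the right and below (and the two forward diagonals) so each pair is counted once.
From row 1: 7 unlike of 17 pairs (running 7/17).
From row 2: 3 unlike of 19 pairs (running 10/36).
From row 3: 2 unlike of 11 pairs (running 12/47).
From row 4: 2 unlike of 17 pairs (running 14/64).
From row 5: 2 unlike of 6 pairs (running 16/70).
Total adjacent occupied pairs: 70; unlike-type pairs: 16.
16/70 reduces to 8/35.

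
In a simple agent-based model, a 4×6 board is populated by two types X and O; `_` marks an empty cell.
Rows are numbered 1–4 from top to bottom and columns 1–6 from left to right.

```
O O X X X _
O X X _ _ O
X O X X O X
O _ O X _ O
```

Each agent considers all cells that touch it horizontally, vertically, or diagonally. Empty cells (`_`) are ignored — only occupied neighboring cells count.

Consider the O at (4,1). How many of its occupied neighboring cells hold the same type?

1

Occupied neighbors of (4,1): (3,1)=X, (3,2)=O.
Same type (O): 1 of 2.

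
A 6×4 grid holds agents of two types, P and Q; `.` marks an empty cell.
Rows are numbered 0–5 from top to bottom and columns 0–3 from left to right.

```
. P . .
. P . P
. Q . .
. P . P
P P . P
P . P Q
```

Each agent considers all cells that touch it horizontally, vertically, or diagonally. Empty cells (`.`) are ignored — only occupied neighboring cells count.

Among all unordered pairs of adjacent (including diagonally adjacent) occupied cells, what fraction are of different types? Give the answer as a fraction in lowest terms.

4/13

Scan each occupied cell's neighbors to the right and below (and the two forward diagonals) so each pair is counted once.
From row 0: 0 unlike of 1 pairs (running 0/1).
From row 1: 1 unlike of 1 pairs (running 1/2).
From row 2: 1 unlike of 1 pairs (running 2/3).
From row 3: 0 unlike of 3 pairs (running 2/6).
From row 4: 1 unlike of 6 pairs (running 3/12).
From row 5: 1 unlike of 1 pairs (running 4/13).
Total adjacent occupied pairs: 13; unlike-type pairs: 4.
4/13 is already in lowest terms.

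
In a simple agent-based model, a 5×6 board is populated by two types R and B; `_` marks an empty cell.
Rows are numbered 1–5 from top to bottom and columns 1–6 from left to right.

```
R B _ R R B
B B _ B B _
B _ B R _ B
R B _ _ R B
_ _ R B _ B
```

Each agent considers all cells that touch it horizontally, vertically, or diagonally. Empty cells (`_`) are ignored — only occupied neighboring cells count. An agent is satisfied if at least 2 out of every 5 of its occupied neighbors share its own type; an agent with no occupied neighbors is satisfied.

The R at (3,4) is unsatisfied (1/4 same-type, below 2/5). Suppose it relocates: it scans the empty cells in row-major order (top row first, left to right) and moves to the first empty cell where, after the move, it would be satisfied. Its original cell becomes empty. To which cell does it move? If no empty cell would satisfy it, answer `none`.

(4,4)

Vacating (3,4). Empty cells in order:
  (1,3): 1/4 same-type → still unsatisfied.
  (2,3): 1/5 same-type → still unsatisfied.
  (2,6): 1/4 same-type → still unsatisfied.
  (3,2): 1/6 same-type → still unsatisfied.
  (3,5): 1/5 same-type → still unsatisfied.
  (4,3): 1/4 same-type → still unsatisfied.
  (4,4): 2/4 same-type → satisfied — stop here.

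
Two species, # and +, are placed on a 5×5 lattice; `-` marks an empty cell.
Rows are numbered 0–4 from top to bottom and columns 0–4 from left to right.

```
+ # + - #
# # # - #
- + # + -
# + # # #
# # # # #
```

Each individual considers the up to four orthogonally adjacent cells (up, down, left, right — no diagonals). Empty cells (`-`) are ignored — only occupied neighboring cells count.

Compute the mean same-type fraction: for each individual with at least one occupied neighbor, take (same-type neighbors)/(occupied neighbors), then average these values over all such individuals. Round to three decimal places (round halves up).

0.619

Row 0: (0,0)+ 0/2 · (0,1)# 1/3 · (0,2)+ 0/2 · (0,4)# 1/1
Row 1: (1,0)# 1/2 · (1,1)# 3/4 · (1,2)# 2/3 · (1,4)# 1/1
Row 2: (2,1)+ 1/3 · (2,2)# 2/4 · (2,3)+ 0/2
Row 3: (3,0)# 1/2 · (3,1)+ 1/4 · (3,2)# 3/4 · (3,3)# 3/4 · (3,4)# 2/2
Row 4: (4,0)# 2/2 · (4,1)# 2/3 · (4,2)# 3/3 · (4,3)# 3/3 · (4,4)# 2/2
Sum over 21 individuals: 0/2 + 1/3 + 0/2 + 1/1 + 1/2 + 3/4 + 2/3 + 1/1 + 1/3 + 2/4 + 0/2 + 1/2 + 1/4 + 3/4 + 3/4 + 2/2 + 2/2 + 2/3 + 3/3 + 3/3 + 2/2 = 13; mean = 13 ÷ 21 = 13/21 = 0.619047… → 0.619.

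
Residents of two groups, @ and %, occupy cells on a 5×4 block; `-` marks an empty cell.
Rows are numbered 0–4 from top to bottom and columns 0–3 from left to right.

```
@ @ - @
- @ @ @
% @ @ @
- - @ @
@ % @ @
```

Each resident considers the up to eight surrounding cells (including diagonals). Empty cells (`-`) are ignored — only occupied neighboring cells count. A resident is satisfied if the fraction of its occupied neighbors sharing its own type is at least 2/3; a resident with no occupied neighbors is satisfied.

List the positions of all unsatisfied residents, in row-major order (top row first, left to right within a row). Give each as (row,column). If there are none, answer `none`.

(0,0)@ 2/2 ✓
(0,1)@ 3/3 ✓
(0,3)@ 2/2 ✓
(1,1)@ 5/6 ✓
(1,2)@ 7/7 ✓
(1,3)@ 4/4 ✓
(2,0)% 0/2 ✗
(2,1)@ 4/5 ✓
(2,2)@ 7/7 ✓
(2,3)@ 5/5 ✓
(3,2)@ 6/7 ✓
(3,3)@ 5/5 ✓
(4,0)@ 0/1 ✗
(4,1)% 0/3 ✗
(4,2)@ 3/4 ✓
(4,3)@ 3/3 ✓

(2,0), (4,0), (4,1)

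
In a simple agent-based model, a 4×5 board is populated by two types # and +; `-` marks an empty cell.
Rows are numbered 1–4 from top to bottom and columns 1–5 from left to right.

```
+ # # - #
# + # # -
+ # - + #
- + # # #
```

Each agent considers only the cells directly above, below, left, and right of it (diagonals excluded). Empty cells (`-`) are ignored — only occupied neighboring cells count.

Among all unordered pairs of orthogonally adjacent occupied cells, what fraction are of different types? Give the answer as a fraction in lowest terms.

13/19

Scan each occupied cell's neighbors to the right and below so each pair is counted once.
From row 1: 3 unlike of 5 pairs (running 3/5).
From row 2: 5 unlike of 6 pairs (running 8/11).
From row 3: 4 unlike of 5 pairs (running 12/16).
From row 4: 1 unlike of 3 pairs (running 13/19).
Total adjacent occupied pairs: 19; unlike-type pairs: 13.
13/19 is already in lowest terms.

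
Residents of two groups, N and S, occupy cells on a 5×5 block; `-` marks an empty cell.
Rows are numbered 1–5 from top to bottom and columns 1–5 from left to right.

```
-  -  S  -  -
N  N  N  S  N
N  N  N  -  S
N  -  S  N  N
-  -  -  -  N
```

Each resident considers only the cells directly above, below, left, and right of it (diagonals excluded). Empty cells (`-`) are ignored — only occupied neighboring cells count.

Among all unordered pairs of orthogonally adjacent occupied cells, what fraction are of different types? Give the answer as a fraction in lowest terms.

Scan each occupied cell's neighbors to the right and below so each pair is counted once.
Row 1: S(1,3)–N(2,3)≠  → 1/1 unlike.
Row 2: N(2,1)–N(2,2)= N(2,1)–N(3,1)= N(2,2)–N(2,3)= N(2,2)–N(3,2)= N(2,3)–S(2,4)≠ N(2,3)–N(3,3)= S(2,4)–N(2,5)≠ N(2,5)–S(3,5)≠  → 3/8 unlike.
Row 3: N(3,1)–N(3,2)= N(3,1)–N(4,1)= N(3,2)–N(3,3)= N(3,3)–S(4,3)≠ S(3,5)–N(4,5)≠  → 2/5 unlike.
Row 4: S(4,3)–N(4,4)≠ N(4,4)–N(4,5)= N(4,5)–N(5,5)=  → 1/3 unlike.
Total adjacent occupied pairs: 17; unlike-type pairs: 7.
7/17 is already in lowest terms.

7/17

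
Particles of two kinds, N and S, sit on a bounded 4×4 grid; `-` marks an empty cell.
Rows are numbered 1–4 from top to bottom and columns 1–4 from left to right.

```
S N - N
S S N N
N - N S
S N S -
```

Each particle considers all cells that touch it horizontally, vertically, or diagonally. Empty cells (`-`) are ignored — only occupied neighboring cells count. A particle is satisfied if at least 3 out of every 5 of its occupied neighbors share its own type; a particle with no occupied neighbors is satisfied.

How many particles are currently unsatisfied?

(1,1)S 2/3 satisfied
(1,2)N 1/4 not
(1,4)N 2/2 satisfied
(2,1)S 2/4 not
(2,2)S 2/6 not
(2,3)N 4/6 satisfied
(2,4)N 3/4 satisfied
(3,1)N 1/4 not
(3,3)N 3/6 not
(3,4)S 1/4 not
(4,1)S 0/2 not
(4,2)N 2/4 not
(4,3)S 1/3 not
Unsatisfied: (1,2), (2,1), (2,2), (3,1), (3,3), (3,4), (4,1), (4,2), (4,3) — 9 in total.

9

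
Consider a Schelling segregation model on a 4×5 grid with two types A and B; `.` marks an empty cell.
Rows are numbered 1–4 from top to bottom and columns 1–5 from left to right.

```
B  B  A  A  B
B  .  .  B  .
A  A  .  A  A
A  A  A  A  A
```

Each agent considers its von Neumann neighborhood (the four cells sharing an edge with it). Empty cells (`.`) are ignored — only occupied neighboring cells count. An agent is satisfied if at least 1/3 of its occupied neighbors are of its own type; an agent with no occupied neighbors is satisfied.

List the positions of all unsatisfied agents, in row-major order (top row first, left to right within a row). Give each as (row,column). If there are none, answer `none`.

(1,5), (2,4)

Row 1: (1,1)B 2/2 ok · (1,2)B 1/2 ok · (1,3)A 1/2 ok · (1,4)A 1/3 ok · (1,5)B 0/1 unhappy
Row 2: (2,1)B 1/2 ok · (2,4)B 0/2 unhappy
Row 3: (3,1)A 2/3 ok · (3,2)A 2/2 ok · (3,4)A 2/3 ok · (3,5)A 2/2 ok
Row 4: (4,1)A 2/2 ok · (4,2)A 3/3 ok · (4,3)A 2/2 ok · (4,4)A 3/3 ok · (4,5)A 2/2 ok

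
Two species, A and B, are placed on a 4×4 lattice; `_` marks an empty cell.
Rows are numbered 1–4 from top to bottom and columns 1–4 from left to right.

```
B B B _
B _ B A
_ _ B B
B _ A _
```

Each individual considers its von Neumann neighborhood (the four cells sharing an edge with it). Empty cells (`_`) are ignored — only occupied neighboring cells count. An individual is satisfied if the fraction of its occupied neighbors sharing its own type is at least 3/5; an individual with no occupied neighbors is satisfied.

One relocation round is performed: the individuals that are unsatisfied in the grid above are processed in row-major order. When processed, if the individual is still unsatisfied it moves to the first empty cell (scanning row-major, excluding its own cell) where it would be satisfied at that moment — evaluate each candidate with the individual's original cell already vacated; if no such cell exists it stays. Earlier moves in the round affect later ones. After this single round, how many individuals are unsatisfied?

Initially unsatisfied (in order): (2,4), (3,4), (4,3).
  (2,4): no empty cell satisfies it; stays.
  (3,4) → (2,2).
  (4,3) → (4,4).
Resulting grid:
B B B _
B B B A
_ _ B _
B _ _ A
Unsatisfied now: (2,4).

1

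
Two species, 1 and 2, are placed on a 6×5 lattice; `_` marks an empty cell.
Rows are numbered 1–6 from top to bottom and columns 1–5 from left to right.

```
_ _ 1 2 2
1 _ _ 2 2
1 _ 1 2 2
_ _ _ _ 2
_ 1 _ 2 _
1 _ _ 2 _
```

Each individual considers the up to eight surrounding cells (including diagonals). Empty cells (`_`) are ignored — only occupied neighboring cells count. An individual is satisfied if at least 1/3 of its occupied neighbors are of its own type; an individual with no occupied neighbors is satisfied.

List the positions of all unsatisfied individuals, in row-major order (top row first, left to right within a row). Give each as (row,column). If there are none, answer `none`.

(1,3)1 0/2 unhappy
(1,4)2 3/4 ok
(1,5)2 3/3 ok
(2,1)1 1/1 ok
(2,4)2 5/7 ok
(2,5)2 5/5 ok
(3,1)1 1/1 ok
(3,3)1 0/2 unhappy
(3,4)2 4/5 ok
(3,5)2 4/4 ok
(4,5)2 3/3 ok
(5,2)1 1/1 ok
(5,4)2 2/2 ok
(6,1)1 1/1 ok
(6,4)2 1/1 ok

(1,3), (3,3)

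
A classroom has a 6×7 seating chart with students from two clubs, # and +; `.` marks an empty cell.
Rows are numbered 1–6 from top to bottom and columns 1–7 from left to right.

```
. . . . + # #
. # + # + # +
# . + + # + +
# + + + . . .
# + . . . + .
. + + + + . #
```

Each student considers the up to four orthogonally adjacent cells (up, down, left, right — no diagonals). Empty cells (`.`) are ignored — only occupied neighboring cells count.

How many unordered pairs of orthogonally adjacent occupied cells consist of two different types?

Scan each occupied cell's neighbors to the right and below so each pair is counted once.
Row 1: +(1,5)–#(1,6)≠ +(1,5)–+(2,5)= #(1,6)–#(1,7)= #(1,6)–#(2,6)= #(1,7)–+(2,7)≠  → 2/5 unlike.
Row 2: #(2,2)–+(2,3)≠ +(2,3)–#(2,4)≠ +(2,3)–+(3,3)= #(2,4)–+(2,5)≠ #(2,4)–+(3,4)≠ +(2,5)–#(2,6)≠ +(2,5)–#(3,5)≠ #(2,6)–+(2,7)≠ #(2,6)–+(3,6)≠ +(2,7)–+(3,7)=  → 8/10 unlike.
Row 3: #(3,1)–#(4,1)= +(3,3)–+(3,4)= +(3,3)–+(4,3)= +(3,4)–#(3,5)≠ +(3,4)–+(4,4)= #(3,5)–+(3,6)≠ +(3,6)–+(3,7)=  → 2/7 unlike.
Row 4: #(4,1)–+(4,2)≠ #(4,1)–#(5,1)= +(4,2)–+(4,3)= +(4,2)–+(5,2)= +(4,3)–+(4,4)=  → 1/5 unlike.
Row 5: #(5,1)–+(5,2)≠ +(5,2)–+(6,2)=  → 1/2 unlike.
Row 6: +(6,2)–+(6,3)= +(6,3)–+(6,4)= +(6,4)–+(6,5)=  → 0/3 unlike.
Total adjacent occupied pairs: 32; unlike-type pairs: 14.

14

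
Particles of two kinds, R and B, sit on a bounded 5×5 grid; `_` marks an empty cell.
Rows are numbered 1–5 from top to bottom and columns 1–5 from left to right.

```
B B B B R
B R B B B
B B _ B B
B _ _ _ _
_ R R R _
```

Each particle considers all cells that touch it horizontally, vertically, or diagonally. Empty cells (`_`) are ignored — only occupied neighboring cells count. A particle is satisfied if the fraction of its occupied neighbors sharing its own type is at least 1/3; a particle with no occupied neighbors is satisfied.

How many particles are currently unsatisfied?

(1,1)B 2/3 ✓
(1,2)B 4/5 ✓
(1,3)B 4/5 ✓
(1,4)B 4/5 ✓
(1,5)R 0/3 ✗
(2,1)B 4/5 ✓
(2,2)R 0/7 ✗
(2,3)B 6/7 ✓
(2,4)B 6/7 ✓
(2,5)B 4/5 ✓
(3,1)B 3/4 ✓
(3,2)B 4/5 ✓
(3,4)B 4/4 ✓
(3,5)B 3/3 ✓
(4,1)B 2/3 ✓
(5,2)R 1/2 ✓
(5,3)R 2/2 ✓
(5,4)R 1/1 ✓
Unsatisfied: (1,5), (2,2) — 2 in total.

2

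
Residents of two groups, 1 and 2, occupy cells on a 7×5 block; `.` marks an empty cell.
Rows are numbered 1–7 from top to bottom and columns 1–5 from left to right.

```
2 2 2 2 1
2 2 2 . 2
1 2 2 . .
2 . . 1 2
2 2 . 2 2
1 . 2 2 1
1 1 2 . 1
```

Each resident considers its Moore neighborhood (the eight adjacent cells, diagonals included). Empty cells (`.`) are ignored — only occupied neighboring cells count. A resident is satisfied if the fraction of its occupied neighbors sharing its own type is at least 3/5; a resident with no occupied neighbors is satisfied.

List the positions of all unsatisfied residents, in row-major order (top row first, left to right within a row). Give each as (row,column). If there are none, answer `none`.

(1,5), (2,5), (3,1), (4,4), (6,1), (6,5), (7,2), (7,5)

Row 1: (1,1)2 3/3 ok · (1,2)2 5/5 ok · (1,3)2 4/4 ok · (1,4)2 3/4 ok · (1,5)1 0/2 unhappy
Row 2: (2,1)2 4/5 ok · (2,2)2 7/8 ok · (2,3)2 6/6 ok · (2,5)2 1/2 unhappy
Row 3: (3,1)1 0/4 unhappy · (3,2)2 5/6 ok · (3,3)2 3/4 ok
Row 4: (4,1)2 3/4 ok · (4,4)1 0/4 unhappy · (4,5)2 2/3 ok
Row 5: (5,1)2 2/3 ok · (5,2)2 3/4 ok · (5,4)2 4/6 ok · (5,5)2 3/5 ok
Row 6: (6,1)1 2/4 unhappy · (6,3)2 4/5 ok · (6,4)2 4/6 ok · (6,5)1 1/4 unhappy
Row 7: (7,1)1 2/2 ok · (7,2)1 2/4 unhappy · (7,3)2 2/3 ok · (7,5)1 1/2 unhappy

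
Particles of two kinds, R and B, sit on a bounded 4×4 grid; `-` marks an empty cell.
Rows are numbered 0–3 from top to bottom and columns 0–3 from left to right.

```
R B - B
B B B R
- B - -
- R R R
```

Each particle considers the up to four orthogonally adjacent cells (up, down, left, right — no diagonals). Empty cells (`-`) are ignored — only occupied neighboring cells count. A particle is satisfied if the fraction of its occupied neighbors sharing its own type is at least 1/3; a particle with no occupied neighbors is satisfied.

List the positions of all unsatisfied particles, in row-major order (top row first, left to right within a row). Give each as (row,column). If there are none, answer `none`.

(0,0), (0,3), (1,3)

(0,0)R 0/2 unhappy
(0,1)B 1/2 ok
(0,3)B 0/1 unhappy
(1,0)B 1/2 ok
(1,1)B 4/4 ok
(1,2)B 1/2 ok
(1,3)R 0/2 unhappy
(2,1)B 1/2 ok
(3,1)R 1/2 ok
(3,2)R 2/2 ok
(3,3)R 1/1 ok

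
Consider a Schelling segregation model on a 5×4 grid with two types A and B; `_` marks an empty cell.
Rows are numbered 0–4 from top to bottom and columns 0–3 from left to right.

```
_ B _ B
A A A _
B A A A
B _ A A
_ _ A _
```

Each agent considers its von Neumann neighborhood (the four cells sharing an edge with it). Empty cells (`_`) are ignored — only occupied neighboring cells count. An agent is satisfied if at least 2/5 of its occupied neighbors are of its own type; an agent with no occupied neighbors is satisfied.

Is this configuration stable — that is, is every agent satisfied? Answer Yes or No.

No

(0,1)B 0/1 not
(0,3)B 0/0 satisfied
(1,0)A 1/2 satisfied
(1,1)A 3/4 satisfied
(1,2)A 2/2 satisfied
(2,0)B 1/3 not
(2,1)A 2/3 satisfied
(2,2)A 4/4 satisfied
(2,3)A 2/2 satisfied
(3,0)B 1/1 satisfied
(3,2)A 3/3 satisfied
(3,3)A 2/2 satisfied
(4,2)A 1/1 satisfied
For instance (0,1) has only 0/1 same-type neighbors, below 2/5.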